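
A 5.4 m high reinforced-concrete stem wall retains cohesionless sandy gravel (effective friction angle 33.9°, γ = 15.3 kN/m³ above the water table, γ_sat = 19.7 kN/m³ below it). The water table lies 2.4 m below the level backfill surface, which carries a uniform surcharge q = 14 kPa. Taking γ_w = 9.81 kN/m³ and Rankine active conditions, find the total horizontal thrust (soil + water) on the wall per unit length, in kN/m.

122 kN/m

K_a = tan²(45° − φ/2) = 0.2839.
γ' = 19.7 − 9.81 = 9.890 kN/m³. h₂ = H − d_w = 3.0 m.
σ'_h: at surface K_a·q = 3.975; at WT K_a(q+γd_w) = 14.40; at base K_a(q+γd_w+γ'h₂) = 22.82 kPa.
P₁ = ½(3.975+14.40)×2.4 = 22.05; P₂ = ½(14.40+22.82)×3.0 = 55.83; P_w = ½γ_w h₂² = 44.14.
Total = 22.05+55.83+44.14 = 122.0 kN/m.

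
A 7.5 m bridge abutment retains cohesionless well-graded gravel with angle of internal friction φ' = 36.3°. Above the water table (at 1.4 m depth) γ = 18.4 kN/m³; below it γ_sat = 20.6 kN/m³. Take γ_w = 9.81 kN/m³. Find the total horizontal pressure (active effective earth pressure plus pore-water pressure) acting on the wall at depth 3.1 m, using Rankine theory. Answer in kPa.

28.0 kPa

K_a = (1 − sin φ)/(1 + sin φ) = 0.2563.
γ' = 20.6 − 9.81 = 10.79 kN/m³.
Effective vertical stress at 3.1 m: σ'_v = 18.4×1.4 + 10.79×1.70 = 44.10 kPa.
σ'_h = K_a σ'_v = 0.2563 × 44.10 = 11.30 kPa; u = γ_w × 1.70 = 16.68 kPa.
Total σ_h = 11.30 + 16.68 = 27.98 kPa.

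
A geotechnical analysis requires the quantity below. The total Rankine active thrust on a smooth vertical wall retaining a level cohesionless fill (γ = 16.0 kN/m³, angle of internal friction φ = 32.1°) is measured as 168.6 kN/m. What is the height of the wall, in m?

K_a = 0.3060. P_a = ½ K_a γ H² ⇒ H = √(2P_a/(K_a γ)).
H = √(2×168.6/(0.3060×16.0)) = 8.299 m.

8.30 m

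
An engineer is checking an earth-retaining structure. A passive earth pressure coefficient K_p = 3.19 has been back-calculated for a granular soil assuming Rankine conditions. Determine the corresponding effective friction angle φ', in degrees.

K_p = (1+sin φ)/(1−sin φ) ⇒ sin φ = (K_p − 1)/(K_p + 1) = 0.5227.
φ = arcsin(0.5227) = 31.51°.

31.5°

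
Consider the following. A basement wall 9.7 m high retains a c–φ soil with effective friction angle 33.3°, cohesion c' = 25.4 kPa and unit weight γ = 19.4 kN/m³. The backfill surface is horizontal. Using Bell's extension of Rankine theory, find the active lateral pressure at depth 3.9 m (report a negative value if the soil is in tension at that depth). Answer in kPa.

-5.38 kPa

K_a = (1 − sin φ)/(1 + sin φ) = 0.2911.
σ_a = K_a γ z − 2c√K_a = 0.2911×19.4×3.9 − 2×25.4×0.5396 = -5.383 kPa.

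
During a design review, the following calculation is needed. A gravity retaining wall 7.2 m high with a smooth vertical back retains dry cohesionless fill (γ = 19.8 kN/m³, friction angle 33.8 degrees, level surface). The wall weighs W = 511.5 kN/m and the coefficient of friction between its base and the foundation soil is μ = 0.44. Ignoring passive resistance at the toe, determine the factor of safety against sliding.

1.54

K_a = tan²(45° − 33.8°/2) = 0.2851.
P_a = ½K_aγH² = 0.5×0.2851×19.8×7.2² = 146.3 kN/m, acting at H/3 = 2.400 m above the base.
FS_sliding = μW / P_a = 0.44×511.5 / 146.3 = 1.538.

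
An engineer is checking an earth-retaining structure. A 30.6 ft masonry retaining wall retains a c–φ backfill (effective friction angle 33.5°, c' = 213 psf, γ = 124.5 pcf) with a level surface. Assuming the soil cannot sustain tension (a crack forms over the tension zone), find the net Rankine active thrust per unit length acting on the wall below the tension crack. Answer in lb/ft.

10600 lb/ft

K_a = 0.2887; √K_a = 0.5373.
Tension-crack depth z_c = 2c/(γ√K_a) = 2×213/(124.5×0.5373) = 6.368 ft.
σ_a at base = K_a γ H − 2c√K_a = 0.2887×124.5×30.6 − 2×213×0.5373 = 871.0 psf.
P_a = ½ × 871.0 × (H − z_c) = 0.5×871.0×24.23 = 10550 lb/ft.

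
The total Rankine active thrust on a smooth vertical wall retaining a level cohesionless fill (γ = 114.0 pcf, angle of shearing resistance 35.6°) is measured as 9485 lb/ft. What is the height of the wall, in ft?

K_a = 0.2641. P_a = ½ K_a γ H² ⇒ H = √(2P_a/(K_a γ)).
H = √(2×9485/(0.2641×114.0)) = 25.10 ft.

25.1 ft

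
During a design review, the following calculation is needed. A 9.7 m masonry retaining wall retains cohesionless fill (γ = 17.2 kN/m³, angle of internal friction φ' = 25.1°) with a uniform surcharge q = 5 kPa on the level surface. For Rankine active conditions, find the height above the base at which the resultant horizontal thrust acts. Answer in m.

K_a = 0.4043.
Triangular part P₁ = ½K_aγH² = 327.1 at H/3 = 3.233 m; rectangular part P₂ = K_a q H = 19.61 at H/2 = 4.850 m.
ȳ = (P₁·3.233 + P₂·4.850)/(P₁+P₂) = 3.325 m.

3.32 m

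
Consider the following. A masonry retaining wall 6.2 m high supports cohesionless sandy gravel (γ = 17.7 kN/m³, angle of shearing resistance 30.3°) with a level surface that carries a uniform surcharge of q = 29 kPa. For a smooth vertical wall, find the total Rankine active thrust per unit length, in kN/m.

K_a = tan²(45° − φ/2) = 0.3293.
Soil triangle: ½ K_a γ H² = 0.5×0.3293×17.7×6.2² = 112.0 kN/m.
Surcharge rectangle: K_a q H = 0.3293×29×6.2 = 59.21 kN/m.
Total = 112.0 + 59.21 = 171.2 kN/m.

171 kN/m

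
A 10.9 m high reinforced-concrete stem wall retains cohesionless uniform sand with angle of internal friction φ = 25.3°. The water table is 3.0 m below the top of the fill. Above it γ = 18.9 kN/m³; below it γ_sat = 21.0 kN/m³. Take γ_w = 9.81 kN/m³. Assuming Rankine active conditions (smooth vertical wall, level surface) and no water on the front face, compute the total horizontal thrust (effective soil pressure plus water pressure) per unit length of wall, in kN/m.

660 kN/m

K_a = tan²(45° − φ/2) = 0.4012.
γ' = 21.0 − 9.81 = 11.19 kN/m³. Depth below WT = 7.9 m.
σ'_h at WT = K_a γ d_w = 22.75 kPa; at base = 22.75 + K_a γ' × 7.9 = 58.21 kPa.
P₁ (0–3.0 m) = ½×22.75×3.0 = 34.12. P₂ (3.0–10.9 m) = ½(22.75+58.21)×7.9 = 319.8.
P_w = ½ γ_w h₂² = 0.5×9.81×7.9² = 306.1. Total = 34.12+319.8+306.1 = 660.0 kN/m.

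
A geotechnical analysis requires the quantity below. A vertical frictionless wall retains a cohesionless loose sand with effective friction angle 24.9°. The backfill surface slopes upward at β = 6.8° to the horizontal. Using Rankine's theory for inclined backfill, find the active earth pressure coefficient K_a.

0.419

K_a = cos β · (cos β − √(cos²β − cos²φ)) / (cos β + √(cos²β − cos²φ)).
cos β = 0.9930, cos φ = 0.9070, √(cos²β − cos²φ) = 0.4040.
K_a = 0.9930 × (0.9930 − 0.4040)/(0.9930 + 0.4040) = 0.4186.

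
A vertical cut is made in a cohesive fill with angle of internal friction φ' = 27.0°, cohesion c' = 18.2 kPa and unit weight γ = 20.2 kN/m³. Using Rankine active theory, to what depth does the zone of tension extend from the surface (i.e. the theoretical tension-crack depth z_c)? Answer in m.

2.94 m

K_a = tan²(45° − 27.0°/2) = 0.3755; √K_a = 0.6128.
The active pressure is zero where K_a γ z = 2c√K_a, so z_c = 2c/(γ√K_a) = 2×18.2/(20.2×0.6128) = 2.941 m.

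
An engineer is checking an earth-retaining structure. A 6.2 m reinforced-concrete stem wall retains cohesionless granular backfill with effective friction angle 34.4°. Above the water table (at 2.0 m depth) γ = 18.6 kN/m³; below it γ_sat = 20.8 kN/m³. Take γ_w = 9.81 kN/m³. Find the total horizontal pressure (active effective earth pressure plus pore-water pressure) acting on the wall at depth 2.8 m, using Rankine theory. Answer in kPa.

20.6 kPa

K_a = (1 − sin φ)/(1 + sin φ) = 0.2780.
γ' = 20.8 − 9.81 = 10.99 kN/m³.
Effective vertical stress at 2.8 m: σ'_v = 18.6×2.0 + 10.99×0.800 = 45.99 kPa.
σ'_h = K_a σ'_v = 0.2780 × 45.99 = 12.78 kPa; u = γ_w × 0.800 = 7.848 kPa.
Total σ_h = 12.78 + 7.848 = 20.63 kPa.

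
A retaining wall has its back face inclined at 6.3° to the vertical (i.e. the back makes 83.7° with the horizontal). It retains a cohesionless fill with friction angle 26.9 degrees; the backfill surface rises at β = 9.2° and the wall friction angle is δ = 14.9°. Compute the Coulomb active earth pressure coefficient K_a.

0.442

K_a = sin²(α+φ) / [sin²α · sin(α−δ) · (1 + √{sin(φ+δ)sin(φ−β) / (sin(α−δ)sin(α+β))})²].
With α = 83.7°, φ = 26.9°, δ = 14.9°, β = 9.2°: K_a = 0.4423.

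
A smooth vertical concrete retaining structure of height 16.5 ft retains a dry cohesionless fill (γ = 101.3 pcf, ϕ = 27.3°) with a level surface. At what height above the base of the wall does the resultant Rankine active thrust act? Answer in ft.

5.50 ft

K_a = 0.3711.
The pressure distribution is triangular, so the resultant acts at H/3 above the base = 16.5/3 = 5.500 ft.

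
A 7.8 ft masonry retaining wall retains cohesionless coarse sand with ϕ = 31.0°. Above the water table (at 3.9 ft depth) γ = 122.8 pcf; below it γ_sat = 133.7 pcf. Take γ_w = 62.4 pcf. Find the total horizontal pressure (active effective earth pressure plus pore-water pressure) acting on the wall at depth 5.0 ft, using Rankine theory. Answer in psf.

K_a = (1 − sin φ)/(1 + sin φ) = 0.3201.
γ' = 133.7 − 62.4 = 71.30 pcf.
Effective vertical stress at 5.0 ft: σ'_v = 122.8×3.9 + 71.30×1.10 = 557.3 psf.
σ'_h = K_a σ'_v = 0.3201 × 557.3 = 178.4 psf; u = γ_w × 1.10 = 68.64 psf.
Total σ_h = 178.4 + 68.64 = 247.0 psf.

247 psf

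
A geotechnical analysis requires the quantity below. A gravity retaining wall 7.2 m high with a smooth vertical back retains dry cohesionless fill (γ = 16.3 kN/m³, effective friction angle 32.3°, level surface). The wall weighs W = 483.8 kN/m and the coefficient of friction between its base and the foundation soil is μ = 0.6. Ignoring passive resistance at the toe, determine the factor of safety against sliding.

K_a = tan²(45° − 32.3°/2) = 0.3035.
P_a = ½K_aγH² = 0.5×0.3035×16.3×7.2² = 128.2 kN/m, acting at H/3 = 2.400 m above the base.
FS_sliding = μW / P_a = 0.6×483.8 / 128.2 = 2.264.

2.26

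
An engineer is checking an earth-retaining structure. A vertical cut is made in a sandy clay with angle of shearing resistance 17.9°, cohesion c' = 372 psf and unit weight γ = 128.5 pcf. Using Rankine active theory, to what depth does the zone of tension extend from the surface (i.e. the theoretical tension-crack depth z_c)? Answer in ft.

K_a = tan²(45° − 17.9°/2) = 0.5298; √K_a = 0.7279.
The active pressure is zero where K_a γ z = 2c√K_a, so z_c = 2c/(γ√K_a) = 2×372/(128.5×0.7279) = 7.954 ft.

7.95 ft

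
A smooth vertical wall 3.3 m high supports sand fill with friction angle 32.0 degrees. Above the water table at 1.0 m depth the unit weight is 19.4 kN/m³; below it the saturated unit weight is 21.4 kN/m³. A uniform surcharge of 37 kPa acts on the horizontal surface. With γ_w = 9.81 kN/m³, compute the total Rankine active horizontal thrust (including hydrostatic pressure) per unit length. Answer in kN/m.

89.6 kN/m

K_a = tan²(45° − φ/2) = 0.3073.
γ' = 21.4 − 9.81 = 11.59 kN/m³. h₂ = H − d_w = 2.3 m.
σ'_h: at surface K_a·q = 11.37; at WT K_a(q+γd_w) = 17.33; at base K_a(q+γd_w+γ'h₂) = 25.52 kPa.
P₁ = ½(11.37+17.33)×1.0 = 14.35; P₂ = ½(17.33+25.52)×2.3 = 49.28; P_w = ½γ_w h₂² = 25.95.
Total = 14.35+49.28+25.95 = 89.57 kN/m.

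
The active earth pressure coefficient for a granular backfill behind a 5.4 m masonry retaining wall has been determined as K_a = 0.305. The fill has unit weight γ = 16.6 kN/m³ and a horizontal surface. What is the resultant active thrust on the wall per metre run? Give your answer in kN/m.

73.8 kN/m

P = ½ K_a γ H² = 0.5 × 0.305 × 16.6 × 5.4² = 73.82 kN/m.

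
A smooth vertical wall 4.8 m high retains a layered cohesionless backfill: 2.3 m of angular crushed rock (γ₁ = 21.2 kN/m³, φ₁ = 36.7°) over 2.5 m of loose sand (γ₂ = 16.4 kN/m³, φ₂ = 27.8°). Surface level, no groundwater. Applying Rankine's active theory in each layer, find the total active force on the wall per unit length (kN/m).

77.1 kN/m

K_a1 = tan²(45°−36.7°/2) = 0.2519; K_a2 = tan²(45°−27.8°/2) = 0.3639.
Layer 1: σ at base = K_a1 γ₁ h₁ = 12.28 kPa; P₁ = ½×12.28×2.3 = 14.12.
Layer 2: σ_v at top = γ₁h₁ = 48.76; σ_h top = K_a2×48.76 = 17.74; σ_h base = K_a2×(48.76+16.4×2.5) = 32.66.
P₂ = ½(17.74+32.66)×2.5 = 63.01. Total P_a = 14.12+63.01 = 77.13 kN/m.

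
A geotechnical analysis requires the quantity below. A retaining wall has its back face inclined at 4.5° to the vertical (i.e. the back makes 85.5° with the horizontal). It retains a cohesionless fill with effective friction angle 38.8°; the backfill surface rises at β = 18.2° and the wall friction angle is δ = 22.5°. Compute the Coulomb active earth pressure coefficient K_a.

K_a = sin²(α+φ) / [sin²α · sin(α−δ) · (1 + √{sin(φ+δ)sin(φ−β) / (sin(α−δ)sin(α+β))})²].
With α = 85.5°, φ = 38.8°, δ = 22.5°, β = 18.2°: K_a = 0.3021.

0.302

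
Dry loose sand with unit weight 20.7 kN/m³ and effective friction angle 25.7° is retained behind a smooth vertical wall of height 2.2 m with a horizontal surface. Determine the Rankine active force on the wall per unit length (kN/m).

K_a = tan²(45° − φ/2) = 0.3950.
P_a = ½ K_a γ H² = 0.5 × 0.3950 × 20.7 × 2.2² = 19.79 kN/m.

19.8 kN/m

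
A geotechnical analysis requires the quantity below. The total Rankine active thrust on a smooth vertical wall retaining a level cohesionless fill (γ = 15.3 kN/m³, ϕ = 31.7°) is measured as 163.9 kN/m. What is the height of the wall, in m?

8.30 m

K_a = 0.3111. P_a = ½ K_a γ H² ⇒ H = √(2P_a/(K_a γ)).
H = √(2×163.9/(0.3111×15.3)) = 8.299 m.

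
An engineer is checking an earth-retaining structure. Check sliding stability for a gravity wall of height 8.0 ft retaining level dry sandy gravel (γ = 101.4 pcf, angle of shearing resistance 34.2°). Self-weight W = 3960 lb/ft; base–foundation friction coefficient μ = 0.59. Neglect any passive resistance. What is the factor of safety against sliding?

2.57

K_a = tan²(45° − 34.2°/2) = 0.2803.
P_a = ½K_aγH² = 0.5×0.2803×101.4×8.0² = 909.7 lb/ft, acting at H/3 = 2.667 ft above the base.
FS_sliding = μW / P_a = 0.59×3960 / 909.7 = 2.568.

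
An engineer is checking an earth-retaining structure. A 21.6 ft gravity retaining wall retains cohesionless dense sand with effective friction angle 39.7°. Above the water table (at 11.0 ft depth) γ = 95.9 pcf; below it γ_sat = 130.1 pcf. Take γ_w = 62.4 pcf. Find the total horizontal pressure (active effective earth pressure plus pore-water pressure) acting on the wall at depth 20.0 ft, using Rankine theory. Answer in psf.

K_a = (1 − sin φ)/(1 + sin φ) = 0.2204.
γ' = 130.1 − 62.4 = 67.70 pcf.
Effective vertical stress at 20.0 ft: σ'_v = 95.9×11.0 + 67.70×9.00 = 1664 psf.
σ'_h = K_a σ'_v = 0.2204 × 1664 = 366.8 psf; u = γ_w × 9.00 = 561.6 psf.
Total σ_h = 366.8 + 561.6 = 928.4 psf.

928 psf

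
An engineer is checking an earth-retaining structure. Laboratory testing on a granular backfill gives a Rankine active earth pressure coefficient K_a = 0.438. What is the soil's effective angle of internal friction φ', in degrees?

23.0°

K_a = tan²(45° − φ/2) ⇒ 45° − φ/2 = arctan(√0.438) = 33.50°.
φ = 2(45° − 33.50°) = 23.01°.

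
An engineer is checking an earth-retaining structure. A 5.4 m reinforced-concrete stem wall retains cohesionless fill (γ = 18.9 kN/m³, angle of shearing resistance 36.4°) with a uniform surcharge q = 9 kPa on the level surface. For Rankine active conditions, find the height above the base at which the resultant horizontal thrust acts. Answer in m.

1.93 m

K_a = 0.2552.
Triangular part P₁ = ½K_aγH² = 70.31 at H/3 = 1.800 m; rectangular part P₂ = K_a q H = 12.40 at H/2 = 2.700 m.
ȳ = (P₁·1.800 + P₂·2.700)/(P₁+P₂) = 1.935 m.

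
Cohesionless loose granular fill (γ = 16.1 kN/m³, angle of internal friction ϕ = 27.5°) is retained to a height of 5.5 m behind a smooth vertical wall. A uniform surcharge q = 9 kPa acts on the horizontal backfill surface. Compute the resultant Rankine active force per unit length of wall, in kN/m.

K_a = tan²(45° − φ/2) = 0.3682.
Soil triangle: ½ K_a γ H² = 0.5×0.3682×16.1×5.5² = 89.67 kN/m.
Surcharge rectangle: K_a q H = 0.3682×9×5.5 = 18.23 kN/m.
Total = 89.67 + 18.23 = 107.9 kN/m.

108 kN/m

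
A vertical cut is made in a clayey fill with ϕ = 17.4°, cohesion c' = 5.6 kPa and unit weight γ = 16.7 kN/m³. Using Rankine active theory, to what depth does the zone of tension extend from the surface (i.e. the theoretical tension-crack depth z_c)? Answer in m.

K_a = tan²(45° − 17.4°/2) = 0.5396; √K_a = 0.7346.
The active pressure is zero where K_a γ z = 2c√K_a, so z_c = 2c/(γ√K_a) = 2×5.6/(16.7×0.7346) = 0.9130 m.

0.913 m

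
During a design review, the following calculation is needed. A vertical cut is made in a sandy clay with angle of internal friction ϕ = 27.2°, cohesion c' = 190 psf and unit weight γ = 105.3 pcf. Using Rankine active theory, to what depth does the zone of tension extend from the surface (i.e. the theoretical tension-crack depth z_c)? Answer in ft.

5.91 ft

K_a = tan²(45° − 27.2°/2) = 0.3726; √K_a = 0.6104.
The active pressure is zero where K_a γ z = 2c√K_a, so z_c = 2c/(γ√K_a) = 2×190/(105.3×0.6104) = 5.912 ft.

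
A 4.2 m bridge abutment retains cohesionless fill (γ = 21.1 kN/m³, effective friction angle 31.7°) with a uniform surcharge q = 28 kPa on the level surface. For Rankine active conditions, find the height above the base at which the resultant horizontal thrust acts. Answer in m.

1.67 m

K_a = 0.3111.
Triangular part P₁ = ½K_aγH² = 57.89 at H/3 = 1.400 m; rectangular part P₂ = K_a q H = 36.58 at H/2 = 2.100 m.
ȳ = (P₁·1.400 + P₂·2.100)/(P₁+P₂) = 1.671 m.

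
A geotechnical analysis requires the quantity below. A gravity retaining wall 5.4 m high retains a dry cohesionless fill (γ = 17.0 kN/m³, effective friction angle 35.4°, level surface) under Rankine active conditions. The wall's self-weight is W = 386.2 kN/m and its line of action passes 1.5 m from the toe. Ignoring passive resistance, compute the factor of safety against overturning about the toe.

K_a = tan²(45° − 35.4°/2) = 0.2664.
P_a = ½K_aγH² = 0.5×0.2664×17.0×5.4² = 66.03 kN/m, acting at H/3 = 1.800 m above the base.
Overturning moment M_o = P_a × H/3 = 66.03 × 1.800 = 118.9.
Resisting moment M_r = W × 1.5 = 386.2 × 1.5 = 579.3.
FS_overturning = M_r/M_o = 579.3/118.9 = 4.874.

4.87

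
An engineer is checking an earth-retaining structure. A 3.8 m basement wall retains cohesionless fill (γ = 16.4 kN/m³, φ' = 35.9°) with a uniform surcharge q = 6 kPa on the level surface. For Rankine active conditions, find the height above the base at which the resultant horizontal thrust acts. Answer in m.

K_a = 0.2607.
Triangular part P₁ = ½K_aγH² = 30.87 at H/3 = 1.267 m; rectangular part P₂ = K_a q H = 5.945 at H/2 = 1.900 m.
ȳ = (P₁·1.267 + P₂·1.900)/(P₁+P₂) = 1.369 m.

1.37 m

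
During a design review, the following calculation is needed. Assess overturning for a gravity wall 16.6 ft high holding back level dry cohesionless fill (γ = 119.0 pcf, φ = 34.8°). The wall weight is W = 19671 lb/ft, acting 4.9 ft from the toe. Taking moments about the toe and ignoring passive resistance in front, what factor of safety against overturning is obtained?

3.89

K_a = tan²(45° − 34.8°/2) = 0.2733.
P_a = ½K_aγH² = 0.5×0.2733×119.0×16.6² = 4481 lb/ft, acting at H/3 = 5.533 ft above the base.
Overturning moment M_o = P_a × H/3 = 4481 × 5.533 = 24800.
Resisting moment M_r = W × 4.9 = 19671 × 4.9 = 96390.
FS_overturning = M_r/M_o = 96390/24800 = 3.887.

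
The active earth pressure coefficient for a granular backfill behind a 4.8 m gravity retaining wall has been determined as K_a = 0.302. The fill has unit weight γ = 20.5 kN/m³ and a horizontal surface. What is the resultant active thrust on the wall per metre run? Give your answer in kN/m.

71.3 kN/m

P = ½ K_a γ H² = 0.5 × 0.302 × 20.5 × 4.8² = 71.32 kN/m.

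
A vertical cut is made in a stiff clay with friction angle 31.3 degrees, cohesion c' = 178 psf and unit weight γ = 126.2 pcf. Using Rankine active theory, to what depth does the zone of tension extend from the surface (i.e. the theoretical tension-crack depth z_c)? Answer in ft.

5.02 ft

K_a = tan²(45° − 31.3°/2) = 0.3162; √K_a = 0.5623.
The active pressure is zero where K_a γ z = 2c√K_a, so z_c = 2c/(γ√K_a) = 2×178/(126.2×0.5623) = 5.017 ft.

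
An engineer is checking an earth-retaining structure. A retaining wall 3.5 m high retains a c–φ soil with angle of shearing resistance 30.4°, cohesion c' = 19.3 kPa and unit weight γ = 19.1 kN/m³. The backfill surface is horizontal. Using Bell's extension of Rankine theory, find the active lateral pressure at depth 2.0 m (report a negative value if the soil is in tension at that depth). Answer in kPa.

-9.58 kPa

K_a = (1 − sin φ)/(1 + sin φ) = 0.3280.
σ_a = K_a γ z − 2c√K_a = 0.3280×19.1×2.0 − 2×19.3×0.5727 = -9.577 kPa.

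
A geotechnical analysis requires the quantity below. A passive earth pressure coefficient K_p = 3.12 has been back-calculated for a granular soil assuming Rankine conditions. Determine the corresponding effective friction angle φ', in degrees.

31.0°

K_p = (1+sin φ)/(1−sin φ) ⇒ sin φ = (K_p − 1)/(K_p + 1) = 0.5146.
φ = arcsin(0.5146) = 30.97°.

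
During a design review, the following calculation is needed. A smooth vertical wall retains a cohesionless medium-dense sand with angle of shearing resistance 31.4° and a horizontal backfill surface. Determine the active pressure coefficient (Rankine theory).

0.315

K_a = (1 − sin φ)/(1 + sin φ) = (1 − sin 31.4°)/(1 + sin 31.4°) = 0.3149.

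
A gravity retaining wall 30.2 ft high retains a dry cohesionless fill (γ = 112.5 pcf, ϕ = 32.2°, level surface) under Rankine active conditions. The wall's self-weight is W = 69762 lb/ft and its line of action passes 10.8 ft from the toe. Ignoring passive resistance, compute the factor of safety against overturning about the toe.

K_a = tan²(45° − 32.2°/2) = 0.3047.
P_a = ½K_aγH² = 0.5×0.3047×112.5×30.2² = 15630 lb/ft, acting at H/3 = 10.07 ft above the base.
Overturning moment M_o = P_a × H/3 = 15630 × 10.07 = 157400.
Resisting moment M_r = W × 10.8 = 69762 × 10.8 = 753400.
FS_overturning = M_r/M_o = 753400/157400 = 4.787.

4.79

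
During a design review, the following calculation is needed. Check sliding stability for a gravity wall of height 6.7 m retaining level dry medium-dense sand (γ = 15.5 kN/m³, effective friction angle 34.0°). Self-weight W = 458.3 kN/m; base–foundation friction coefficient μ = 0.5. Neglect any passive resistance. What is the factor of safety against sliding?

K_a = tan²(45° − 34.0°/2) = 0.2827.
P_a = ½K_aγH² = 0.5×0.2827×15.5×6.7² = 98.36 kN/m, acting at H/3 = 2.233 m above the base.
FS_sliding = μW / P_a = 0.5×458.3 / 98.36 = 2.330.

2.33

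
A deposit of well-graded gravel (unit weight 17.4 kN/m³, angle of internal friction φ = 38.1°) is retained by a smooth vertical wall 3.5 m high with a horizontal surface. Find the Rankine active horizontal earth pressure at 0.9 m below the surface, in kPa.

K_a = (1 − sin φ)/(1 + sin φ) = 0.2368.
σ_h = K_a γ z = 0.2368 × 17.4 × 0.9 = 3.709 kPa.

3.71 kPa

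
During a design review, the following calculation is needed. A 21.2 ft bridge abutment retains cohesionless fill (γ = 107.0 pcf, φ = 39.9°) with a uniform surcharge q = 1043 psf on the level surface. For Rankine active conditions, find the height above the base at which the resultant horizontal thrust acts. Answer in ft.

K_a = 0.2184.
Triangular part P₁ = ½K_aγH² = 5252 at H/3 = 7.067 ft; rectangular part P₂ = K_a q H = 4830 at H/2 = 10.60 ft.
ȳ = (P₁·7.067 + P₂·10.60)/(P₁+P₂) = 8.759 ft.

8.76 ft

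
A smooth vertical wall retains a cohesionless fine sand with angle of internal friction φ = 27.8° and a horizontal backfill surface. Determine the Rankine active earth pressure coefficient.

K_a = tan²(45° − φ/2) = tan²(31.10°) = 0.3639.

0.364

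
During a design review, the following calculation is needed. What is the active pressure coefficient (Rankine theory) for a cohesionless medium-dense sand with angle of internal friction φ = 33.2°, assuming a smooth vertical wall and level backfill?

K_a = tan²(45° − φ/2) = tan²(28.40°) = 0.2924.

0.292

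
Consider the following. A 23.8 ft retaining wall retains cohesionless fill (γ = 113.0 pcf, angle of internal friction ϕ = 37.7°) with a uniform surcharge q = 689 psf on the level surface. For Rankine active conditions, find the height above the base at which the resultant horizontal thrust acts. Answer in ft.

9.28 ft

K_a = 0.2411.
Triangular part P₁ = ½K_aγH² = 7715 at H/3 = 7.933 ft; rectangular part P₂ = K_a q H = 3953 at H/2 = 11.90 ft.
ȳ = (P₁·7.933 + P₂·11.90)/(P₁+P₂) = 9.277 ft.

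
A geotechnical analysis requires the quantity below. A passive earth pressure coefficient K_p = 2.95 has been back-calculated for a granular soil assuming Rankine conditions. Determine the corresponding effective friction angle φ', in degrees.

K_p = (1+sin φ)/(1−sin φ) ⇒ sin φ = (K_p − 1)/(K_p + 1) = 0.4937.
φ = arcsin(0.4937) = 29.58°.

29.6°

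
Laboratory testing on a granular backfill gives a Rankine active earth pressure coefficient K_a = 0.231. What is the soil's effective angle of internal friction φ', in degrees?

38.7°

K_a = tan²(45° − φ/2) ⇒ 45° − φ/2 = arctan(√0.231) = 25.67°.
φ = 2(45° − 25.67°) = 38.66°.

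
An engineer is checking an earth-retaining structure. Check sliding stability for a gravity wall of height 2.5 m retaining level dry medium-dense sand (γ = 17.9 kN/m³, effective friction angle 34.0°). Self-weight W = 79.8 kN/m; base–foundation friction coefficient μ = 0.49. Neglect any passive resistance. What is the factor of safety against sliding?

2.47

K_a = tan²(45° − 34.0°/2) = 0.2827.
P_a = ½K_aγH² = 0.5×0.2827×17.9×2.5² = 15.81 kN/m, acting at H/3 = 0.8333 m above the base.
FS_sliding = μW / P_a = 0.49×79.8 / 15.81 = 2.473.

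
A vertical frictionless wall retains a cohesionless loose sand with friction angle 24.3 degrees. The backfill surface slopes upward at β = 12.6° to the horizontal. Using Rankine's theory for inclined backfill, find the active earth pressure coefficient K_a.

K_a = cos β · (cos β − √(cos²β − cos²φ)) / (cos β + √(cos²β − cos²φ)).
cos β = 0.9759, cos φ = 0.9114, √(cos²β − cos²φ) = 0.3489.
K_a = 0.9759 × (0.9759 − 0.3489)/(0.9759 + 0.3489) = 0.4618.

0.462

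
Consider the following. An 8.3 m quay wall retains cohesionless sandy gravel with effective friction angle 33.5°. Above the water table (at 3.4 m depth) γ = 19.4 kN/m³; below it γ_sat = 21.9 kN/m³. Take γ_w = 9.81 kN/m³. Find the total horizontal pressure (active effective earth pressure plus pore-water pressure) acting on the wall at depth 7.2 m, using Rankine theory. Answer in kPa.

69.6 kPa

K_a = (1 − sin φ)/(1 + sin φ) = 0.2887.
γ' = 21.9 − 9.81 = 12.09 kN/m³.
Effective vertical stress at 7.2 m: σ'_v = 19.4×3.4 + 12.09×3.80 = 111.9 kPa.
σ'_h = K_a σ'_v = 0.2887 × 111.9 = 32.31 kPa; u = γ_w × 3.80 = 37.28 kPa.
Total σ_h = 32.31 + 37.28 = 69.59 kPa.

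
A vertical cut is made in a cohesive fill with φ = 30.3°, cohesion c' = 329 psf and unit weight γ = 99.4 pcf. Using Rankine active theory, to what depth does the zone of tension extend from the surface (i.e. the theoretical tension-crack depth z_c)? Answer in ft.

K_a = tan²(45° − 30.3°/2) = 0.3293; √K_a = 0.5739.
The active pressure is zero where K_a γ z = 2c√K_a, so z_c = 2c/(γ√K_a) = 2×329/(99.4×0.5739) = 11.54 ft.

11.5 ft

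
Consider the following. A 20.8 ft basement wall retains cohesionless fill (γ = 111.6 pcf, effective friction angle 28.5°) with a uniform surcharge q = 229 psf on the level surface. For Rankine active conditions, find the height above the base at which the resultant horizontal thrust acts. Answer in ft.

K_a = 0.3540.
Triangular part P₁ = ½K_aγH² = 8545 at H/3 = 6.933 ft; rectangular part P₂ = K_a q H = 1686 at H/2 = 10.40 ft.
ȳ = (P₁·6.933 + P₂·10.40)/(P₁+P₂) = 7.505 ft.

7.50 ft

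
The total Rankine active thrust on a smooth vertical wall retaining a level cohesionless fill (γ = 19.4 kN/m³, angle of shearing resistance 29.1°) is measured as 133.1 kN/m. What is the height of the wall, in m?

6.30 m

K_a = 0.3456. P_a = ½ K_a γ H² ⇒ H = √(2P_a/(K_a γ)).
H = √(2×133.1/(0.3456×19.4)) = 6.301 m.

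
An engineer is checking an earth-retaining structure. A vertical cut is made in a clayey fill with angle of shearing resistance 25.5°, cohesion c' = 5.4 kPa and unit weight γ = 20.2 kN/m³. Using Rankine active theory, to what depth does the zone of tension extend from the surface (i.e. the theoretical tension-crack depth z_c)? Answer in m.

0.847 m

K_a = tan²(45° − 25.5°/2) = 0.3981; √K_a = 0.6310.
The active pressure is zero where K_a γ z = 2c√K_a, so z_c = 2c/(γ√K_a) = 2×5.4/(20.2×0.6310) = 0.8474 m.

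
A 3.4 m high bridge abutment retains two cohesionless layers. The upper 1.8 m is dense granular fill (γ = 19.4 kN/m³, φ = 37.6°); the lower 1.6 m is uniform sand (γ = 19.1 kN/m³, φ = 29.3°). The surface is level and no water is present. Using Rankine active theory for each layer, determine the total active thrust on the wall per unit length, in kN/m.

K_a1 = tan²(45°−37.6°/2) = 0.2421; K_a2 = tan²(45°−29.3°/2) = 0.3428.
Layer 1: σ at base = K_a1 γ₁ h₁ = 8.455 kPa; P₁ = ½×8.455×1.8 = 7.609.
Layer 2: σ_v at top = γ₁h₁ = 34.92; σ_h top = K_a2×34.92 = 11.97; σ_h base = K_a2×(34.92+19.1×1.6) = 22.45.
P₂ = ½(11.97+22.45)×1.6 = 27.54. Total P_a = 7.609+27.54 = 35.15 kN/m.

35.1 kN/m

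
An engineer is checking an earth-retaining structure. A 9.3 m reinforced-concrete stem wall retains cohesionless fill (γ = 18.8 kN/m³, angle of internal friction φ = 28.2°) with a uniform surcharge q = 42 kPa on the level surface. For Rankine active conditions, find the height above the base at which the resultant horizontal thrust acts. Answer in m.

K_a = 0.3582.
Triangular part P₁ = ½K_aγH² = 291.2 at H/3 = 3.100 m; rectangular part P₂ = K_a q H = 139.9 at H/2 = 4.650 m.
ȳ = (P₁·3.100 + P₂·4.650)/(P₁+P₂) = 3.603 m.

3.60 m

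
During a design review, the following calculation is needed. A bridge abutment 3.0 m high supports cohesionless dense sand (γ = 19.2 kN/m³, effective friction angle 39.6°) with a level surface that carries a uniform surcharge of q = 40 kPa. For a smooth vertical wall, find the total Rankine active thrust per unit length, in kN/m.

K_a = tan²(45° − φ/2) = 0.2214.
Soil triangle: ½ K_a γ H² = 0.5×0.2214×19.2×3.0² = 19.13 kN/m.
Surcharge rectangle: K_a q H = 0.2214×40×3.0 = 26.57 kN/m.
Total = 19.13 + 26.57 = 45.70 kN/m.

45.7 kN/m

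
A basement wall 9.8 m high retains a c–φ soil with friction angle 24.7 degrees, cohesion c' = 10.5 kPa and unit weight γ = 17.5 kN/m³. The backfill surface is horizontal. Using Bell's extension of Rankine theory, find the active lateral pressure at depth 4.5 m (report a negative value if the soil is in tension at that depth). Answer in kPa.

K_a = (1 − sin φ)/(1 + sin φ) = 0.4106.
σ_a = K_a γ z − 2c√K_a = 0.4106×17.5×4.5 − 2×10.5×0.6408 = 18.88 kPa.

18.9 kPa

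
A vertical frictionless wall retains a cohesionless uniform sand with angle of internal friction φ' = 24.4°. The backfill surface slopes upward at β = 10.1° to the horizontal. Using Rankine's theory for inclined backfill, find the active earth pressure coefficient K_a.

K_a = cos β · (cos β − √(cos²β − cos²φ)) / (cos β + √(cos²β − cos²φ)).
cos β = 0.9845, cos φ = 0.9107, √(cos²β − cos²φ) = 0.3740.
K_a = 0.9845 × (0.9845 − 0.3740)/(0.9845 + 0.3740) = 0.4424.

0.442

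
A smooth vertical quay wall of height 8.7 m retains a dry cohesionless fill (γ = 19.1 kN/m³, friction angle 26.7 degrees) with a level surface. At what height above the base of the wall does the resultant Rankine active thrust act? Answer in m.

K_a = 0.3800.
The pressure distribution is triangular, so the resultant acts at H/3 above the base = 8.7/3 = 2.900 m.

2.90 m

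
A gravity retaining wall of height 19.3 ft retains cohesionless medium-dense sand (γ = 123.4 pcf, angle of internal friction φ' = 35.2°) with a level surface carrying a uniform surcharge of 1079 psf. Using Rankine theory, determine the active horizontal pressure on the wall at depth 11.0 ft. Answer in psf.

655 psf

K_a = (1 − sin φ)/(1 + sin φ) = 0.2687.
σ_v = γz + q = 123.4 × 11.0 + 1079 = 2436 psf.
σ_h = K_a σ_v = 0.2687 × 2436 = 654.6 psf.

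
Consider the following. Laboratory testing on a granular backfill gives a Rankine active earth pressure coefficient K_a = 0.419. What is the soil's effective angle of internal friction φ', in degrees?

24.2°

K_a = tan²(45° − φ/2) ⇒ 45° − φ/2 = arctan(√0.419) = 32.92°.
φ = 2(45° − 32.92°) = 24.17°.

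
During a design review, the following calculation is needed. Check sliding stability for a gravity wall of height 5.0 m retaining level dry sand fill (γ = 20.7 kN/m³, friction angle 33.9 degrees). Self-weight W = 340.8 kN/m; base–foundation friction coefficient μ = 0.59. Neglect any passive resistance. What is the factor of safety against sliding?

2.74

K_a = tan²(45° − 33.9°/2) = 0.2839.
P_a = ½K_aγH² = 0.5×0.2839×20.7×5.0² = 73.46 kN/m, acting at H/3 = 1.667 m above the base.
FS_sliding = μW / P_a = 0.59×340.8 / 73.46 = 2.737.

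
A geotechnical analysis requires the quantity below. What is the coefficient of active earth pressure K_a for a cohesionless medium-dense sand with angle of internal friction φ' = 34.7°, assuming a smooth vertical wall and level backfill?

0.274

K_a = tan²(45° − φ/2) = tan²(27.65°) = 0.2745.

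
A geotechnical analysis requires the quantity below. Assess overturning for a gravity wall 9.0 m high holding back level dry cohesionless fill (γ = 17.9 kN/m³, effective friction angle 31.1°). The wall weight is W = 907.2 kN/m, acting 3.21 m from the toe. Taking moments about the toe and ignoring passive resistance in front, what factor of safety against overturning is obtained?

4.20

K_a = tan²(45° − 31.1°/2) = 0.3188.
P_a = ½K_aγH² = 0.5×0.3188×17.9×9.0² = 231.1 kN/m, acting at H/3 = 3.000 m above the base.
Overturning moment M_o = P_a × H/3 = 231.1 × 3.000 = 693.3.
Resisting moment M_r = W × 3.21 = 907.2 × 3.21 = 2912.
FS_overturning = M_r/M_o = 2912/693.3 = 4.200.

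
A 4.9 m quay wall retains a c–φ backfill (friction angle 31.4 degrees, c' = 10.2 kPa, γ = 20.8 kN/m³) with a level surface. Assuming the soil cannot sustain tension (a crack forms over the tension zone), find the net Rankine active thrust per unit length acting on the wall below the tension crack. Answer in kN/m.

K_a = 0.3149; √K_a = 0.5612.
Tension-crack depth z_c = 2c/(γ√K_a) = 2×10.2/(20.8×0.5612) = 1.748 m.
σ_a at base = K_a γ H − 2c√K_a = 0.3149×20.8×4.9 − 2×10.2×0.5612 = 20.65 kPa.
P_a = ½ × 20.65 × (H − z_c) = 0.5×20.65×3.152 = 32.54 kN/m.

32.5 kN/m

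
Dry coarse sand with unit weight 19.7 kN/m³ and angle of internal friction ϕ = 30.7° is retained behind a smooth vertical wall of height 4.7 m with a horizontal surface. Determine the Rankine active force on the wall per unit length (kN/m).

70.5 kN/m

K_a = tan²(45° − φ/2) = 0.3240.
P_a = ½ K_a γ H² = 0.5 × 0.3240 × 19.7 × 4.7² = 70.50 kN/m.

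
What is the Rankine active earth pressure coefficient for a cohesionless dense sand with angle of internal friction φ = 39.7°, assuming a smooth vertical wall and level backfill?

0.220

K_a = tan²(45° − φ/2) = tan²(25.15°) = 0.2204.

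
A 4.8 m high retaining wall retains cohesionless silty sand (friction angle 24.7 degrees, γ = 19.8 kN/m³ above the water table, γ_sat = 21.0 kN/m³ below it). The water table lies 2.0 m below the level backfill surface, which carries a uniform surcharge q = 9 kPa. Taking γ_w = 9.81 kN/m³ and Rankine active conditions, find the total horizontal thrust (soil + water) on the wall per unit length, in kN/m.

136 kN/m

K_a = tan²(45° − φ/2) = 0.4106.
γ' = 21.0 − 9.81 = 11.19 kN/m³. h₂ = H − d_w = 2.8 m.
σ'_h: at surface K_a·q = 3.695; at WT K_a(q+γd_w) = 19.95; at base K_a(q+γd_w+γ'h₂) = 32.82 kPa.
P₁ = ½(3.695+19.95)×2.0 = 23.65; P₂ = ½(19.95+32.82)×2.8 = 73.88; P_w = ½γ_w h₂² = 38.46.
Total = 23.65+73.88+38.46 = 136.0 kN/m.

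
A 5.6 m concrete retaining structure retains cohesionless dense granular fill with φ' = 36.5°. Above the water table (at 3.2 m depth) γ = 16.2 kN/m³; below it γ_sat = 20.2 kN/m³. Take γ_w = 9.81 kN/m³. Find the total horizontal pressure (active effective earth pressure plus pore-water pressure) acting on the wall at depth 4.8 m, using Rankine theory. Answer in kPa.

K_a = (1 − sin φ)/(1 + sin φ) = 0.2541.
γ' = 20.2 − 9.81 = 10.39 kN/m³.
Effective vertical stress at 4.8 m: σ'_v = 16.2×3.2 + 10.39×1.60 = 68.46 kPa.
σ'_h = K_a σ'_v = 0.2541 × 68.46 = 17.39 kPa; u = γ_w × 1.60 = 15.70 kPa.
Total σ_h = 17.39 + 15.70 = 33.09 kPa.

33.1 kPa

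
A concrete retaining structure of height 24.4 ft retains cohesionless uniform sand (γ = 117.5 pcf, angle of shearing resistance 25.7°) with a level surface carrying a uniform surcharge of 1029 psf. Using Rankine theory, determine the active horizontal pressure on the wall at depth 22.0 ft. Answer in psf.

1430 psf

K_a = (1 − sin φ)/(1 + sin φ) = 0.3950.
σ_v = γz + q = 117.5 × 22.0 + 1029 = 3614 psf.
σ_h = K_a σ_v = 0.3950 × 3614 = 1428 psf.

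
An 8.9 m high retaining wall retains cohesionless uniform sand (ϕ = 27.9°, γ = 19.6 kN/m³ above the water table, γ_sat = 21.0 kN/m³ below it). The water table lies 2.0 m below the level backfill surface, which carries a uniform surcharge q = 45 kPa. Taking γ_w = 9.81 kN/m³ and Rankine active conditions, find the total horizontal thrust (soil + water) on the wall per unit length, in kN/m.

K_a = tan²(45° − φ/2) = 0.3625.
γ' = 21.0 − 9.81 = 11.19 kN/m³. h₂ = H − d_w = 6.9 m.
σ'_h: at surface K_a·q = 16.31; at WT K_a(q+γd_w) = 30.52; at base K_a(q+γd_w+γ'h₂) = 58.51 kPa.
P₁ = ½(16.31+30.52)×2.0 = 46.83; P₂ = ½(30.52+58.51)×6.9 = 307.1; P_w = ½γ_w h₂² = 233.5.
Total = 46.83+307.1+233.5 = 587.5 kN/m.

587 kN/m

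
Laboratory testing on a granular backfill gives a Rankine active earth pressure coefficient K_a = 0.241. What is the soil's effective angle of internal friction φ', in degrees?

37.7°

K_a = tan²(45° − φ/2) ⇒ 45° − φ/2 = arctan(√0.241) = 26.15°.
φ = 2(45° − 26.15°) = 37.71°.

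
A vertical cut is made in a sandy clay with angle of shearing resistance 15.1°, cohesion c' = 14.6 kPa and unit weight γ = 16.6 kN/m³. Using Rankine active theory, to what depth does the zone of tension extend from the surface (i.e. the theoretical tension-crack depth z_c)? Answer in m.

2.30 m

K_a = tan²(45° − 15.1°/2) = 0.5867; √K_a = 0.7659.
The active pressure is zero where K_a γ z = 2c√K_a, so z_c = 2c/(γ√K_a) = 2×14.6/(16.6×0.7659) = 2.297 m.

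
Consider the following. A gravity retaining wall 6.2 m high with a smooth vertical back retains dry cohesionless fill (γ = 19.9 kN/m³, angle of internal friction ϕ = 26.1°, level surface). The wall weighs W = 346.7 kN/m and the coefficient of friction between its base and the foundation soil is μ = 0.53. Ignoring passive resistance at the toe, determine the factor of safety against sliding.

1.24

K_a = tan²(45° − 26.1°/2) = 0.3889.
P_a = ½K_aγH² = 0.5×0.3889×19.9×6.2² = 148.8 kN/m, acting at H/3 = 2.067 m above the base.
FS_sliding = μW / P_a = 0.53×346.7 / 148.8 = 1.235.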